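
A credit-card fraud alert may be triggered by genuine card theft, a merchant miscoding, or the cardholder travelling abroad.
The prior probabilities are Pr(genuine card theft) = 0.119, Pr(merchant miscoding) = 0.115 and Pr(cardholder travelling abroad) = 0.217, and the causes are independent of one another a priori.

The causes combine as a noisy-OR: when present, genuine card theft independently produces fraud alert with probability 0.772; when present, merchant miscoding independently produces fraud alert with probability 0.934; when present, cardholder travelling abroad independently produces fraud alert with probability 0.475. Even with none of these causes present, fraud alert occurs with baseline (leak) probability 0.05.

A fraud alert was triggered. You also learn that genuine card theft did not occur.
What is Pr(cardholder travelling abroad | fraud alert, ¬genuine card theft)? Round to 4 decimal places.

Pr(cardholder travelling abroad | fraud alert, ¬genuine card theft) ≈ 0.5028

Under noisy-OR, P(fraud alert | causes) = 1 − (1−0.05)·∏(1−qᵢ) over the active causes.
For the numerator, keep only cardholder travelling abroad=true terms: 0.096263 + 0.024134 = 0.120397
The normalizing constant is 0.05·0.885·0.783 + 0.50125·0.885·0.217 + 0.9373·0.115·0.783 + 0.967083·0.115·0.217 = 0.239444
Posterior = 0.120397 / 0.239444 ≈ 0.5028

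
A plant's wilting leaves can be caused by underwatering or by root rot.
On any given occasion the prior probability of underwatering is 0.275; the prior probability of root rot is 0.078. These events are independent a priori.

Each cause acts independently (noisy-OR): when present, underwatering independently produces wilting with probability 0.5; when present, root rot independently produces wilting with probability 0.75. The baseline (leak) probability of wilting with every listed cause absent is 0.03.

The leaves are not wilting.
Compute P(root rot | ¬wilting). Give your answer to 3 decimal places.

Under noisy-OR, P(wilting | causes) = 1 − (1−0.03)·∏(1−qᵢ) over the active causes.
Numerator (weight on configurations with root rot): 0.013713 + 0.002601 = 0.016314
Denominator P(¬wilting): 0.97×0.725×0.922 + 0.2425×0.725×0.078 + 0.485×0.275×0.922 + 0.12125×0.275×0.078 = 0.787682
Posterior = 0.016314 / 0.787682 ≈ 0.021

P(root rot | ¬wilting) ≈ 0.021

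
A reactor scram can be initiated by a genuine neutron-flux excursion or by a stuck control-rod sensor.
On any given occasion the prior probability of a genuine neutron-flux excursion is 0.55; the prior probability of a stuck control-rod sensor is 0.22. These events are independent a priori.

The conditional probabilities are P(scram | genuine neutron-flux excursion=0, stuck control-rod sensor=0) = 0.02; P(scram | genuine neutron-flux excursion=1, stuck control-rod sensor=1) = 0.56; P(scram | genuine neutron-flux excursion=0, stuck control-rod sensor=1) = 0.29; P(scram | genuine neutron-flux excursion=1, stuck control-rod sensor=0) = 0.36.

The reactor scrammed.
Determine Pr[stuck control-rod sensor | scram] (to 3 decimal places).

Weight on stuck control-rod sensor=true, given the evidence: 0.028710 + 0.067760 = 0.096470
The normalizing constant is 0.02×0.45×0.78 + 0.29×0.45×0.22 + 0.36×0.55×0.78 + 0.56×0.55×0.22 = 0.257930
Posterior = 0.096470 / 0.257930 ≈ 0.374

Pr[stuck control-rod sensor | scram] ≈ 0.374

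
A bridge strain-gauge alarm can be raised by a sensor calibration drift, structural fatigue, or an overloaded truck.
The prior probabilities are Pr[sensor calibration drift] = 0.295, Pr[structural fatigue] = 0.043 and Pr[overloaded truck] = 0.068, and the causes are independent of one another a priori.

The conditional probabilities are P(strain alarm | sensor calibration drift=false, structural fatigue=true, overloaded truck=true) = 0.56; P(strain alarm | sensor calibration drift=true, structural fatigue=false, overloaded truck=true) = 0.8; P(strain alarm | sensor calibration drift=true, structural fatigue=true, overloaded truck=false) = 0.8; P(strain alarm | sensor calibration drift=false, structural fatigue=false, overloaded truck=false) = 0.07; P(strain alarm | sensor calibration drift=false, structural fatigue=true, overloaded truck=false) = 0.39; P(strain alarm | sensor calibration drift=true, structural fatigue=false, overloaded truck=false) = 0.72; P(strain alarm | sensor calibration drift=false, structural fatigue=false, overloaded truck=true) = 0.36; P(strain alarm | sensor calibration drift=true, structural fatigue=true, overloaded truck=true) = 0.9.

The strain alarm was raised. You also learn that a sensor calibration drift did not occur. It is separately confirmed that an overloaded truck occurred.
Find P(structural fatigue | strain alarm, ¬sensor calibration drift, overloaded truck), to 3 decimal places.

Sum P(strain alarm|·) weighted by the priors over both values of structural fatigue:
  P(strain alarm | ¬sensor calibration drift, overloaded truck) = 0.36×0.957 + 0.56×0.043
        = 0.344520 + 0.024080 = 0.368600
Configurations with structural fatigue contribute 0.024080, so
  P(structural fatigue | strain alarm, ¬sensor calibration drift, overloaded truck) = 0.024080 / 0.368600 ≈ 0.065

P(structural fatigue | strain alarm, ¬sensor calibration drift, overloaded truck) ≈ 0.065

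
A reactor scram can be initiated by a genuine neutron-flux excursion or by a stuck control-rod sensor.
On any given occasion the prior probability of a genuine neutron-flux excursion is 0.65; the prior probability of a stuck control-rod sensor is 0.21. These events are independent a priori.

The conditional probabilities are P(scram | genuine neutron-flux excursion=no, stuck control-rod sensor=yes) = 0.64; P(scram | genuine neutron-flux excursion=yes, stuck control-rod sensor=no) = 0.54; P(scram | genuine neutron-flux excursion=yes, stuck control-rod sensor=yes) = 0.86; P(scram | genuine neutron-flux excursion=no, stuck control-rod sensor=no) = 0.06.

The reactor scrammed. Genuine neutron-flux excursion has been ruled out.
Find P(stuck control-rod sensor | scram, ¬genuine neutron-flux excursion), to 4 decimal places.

Numerator (weight on configurations with stuck control-rod sensor): 0.64×0.21 = 0.134400
Denominator P(scram | ¬genuine neutron-flux excursion): 0.06×0.79 + 0.64×0.21 = 0.181800
P(stuck control-rod sensor | scram, ¬genuine neutron-flux excursion) = 0.134400/0.181800 ≈ 0.7393

P(stuck control-rod sensor | scram, ¬genuine neutron-flux excursion) ≈ 0.7393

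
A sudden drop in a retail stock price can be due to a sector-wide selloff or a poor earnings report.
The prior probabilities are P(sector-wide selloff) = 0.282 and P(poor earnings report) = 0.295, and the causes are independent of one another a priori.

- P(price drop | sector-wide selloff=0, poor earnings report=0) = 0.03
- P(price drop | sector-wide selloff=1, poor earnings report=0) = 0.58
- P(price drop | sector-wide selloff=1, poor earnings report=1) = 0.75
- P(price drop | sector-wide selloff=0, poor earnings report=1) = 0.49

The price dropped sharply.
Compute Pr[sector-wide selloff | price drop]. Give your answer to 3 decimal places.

P(price drop) = 0.03×0.718×0.705 + 0.49×0.718×0.295 + 0.58×0.282×0.705 + 0.75×0.282×0.295 = 0.015186 + 0.103787 + 0.115310 + 0.062392 = 0.296675
The sector-wide selloff-present share is 0.115310 + 0.062392 = 0.177702.
So P(sector-wide selloff | price drop) = 0.177702/0.296675 ≈ 0.599.

Pr[sector-wide selloff | price drop] ≈ 0.599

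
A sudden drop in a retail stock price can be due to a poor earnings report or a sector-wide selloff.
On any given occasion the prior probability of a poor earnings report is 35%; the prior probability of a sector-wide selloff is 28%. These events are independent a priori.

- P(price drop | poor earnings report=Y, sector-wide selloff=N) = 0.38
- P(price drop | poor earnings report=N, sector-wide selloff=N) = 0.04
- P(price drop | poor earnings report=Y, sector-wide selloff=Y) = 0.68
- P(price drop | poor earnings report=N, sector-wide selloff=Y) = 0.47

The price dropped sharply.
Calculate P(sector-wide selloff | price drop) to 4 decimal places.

P(price drop) = 0.04×0.65×0.72 + 0.47×0.65×0.28 + 0.38×0.35×0.72 + 0.68×0.35×0.28 = 0.018720 + 0.085540 + 0.095760 + 0.066640 = 0.266660
The sector-wide selloff-present share is 0.085540 + 0.066640 = 0.152180.
So P(sector-wide selloff | price drop) = 0.152180/0.266660 ≈ 0.5707.

P(sector-wide selloff | price drop) ≈ 0.5707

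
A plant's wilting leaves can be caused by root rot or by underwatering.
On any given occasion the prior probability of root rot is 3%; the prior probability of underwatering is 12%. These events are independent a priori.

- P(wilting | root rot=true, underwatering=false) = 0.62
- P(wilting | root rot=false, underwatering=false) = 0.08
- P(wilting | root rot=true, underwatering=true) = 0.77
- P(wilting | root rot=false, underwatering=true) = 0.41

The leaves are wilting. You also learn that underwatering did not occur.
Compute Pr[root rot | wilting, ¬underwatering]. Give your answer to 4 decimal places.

Pr[root rot | wilting, ¬underwatering] ≈ 0.1933

Weight on root rot=true, given the evidence: 0.62×0.03 = 0.018600
Denominator P(wilting | ¬underwatering): 0.08×0.97 + 0.62×0.03 = 0.096200
P(root rot | wilting, ¬underwatering) = 0.018600/0.096200 ≈ 0.1933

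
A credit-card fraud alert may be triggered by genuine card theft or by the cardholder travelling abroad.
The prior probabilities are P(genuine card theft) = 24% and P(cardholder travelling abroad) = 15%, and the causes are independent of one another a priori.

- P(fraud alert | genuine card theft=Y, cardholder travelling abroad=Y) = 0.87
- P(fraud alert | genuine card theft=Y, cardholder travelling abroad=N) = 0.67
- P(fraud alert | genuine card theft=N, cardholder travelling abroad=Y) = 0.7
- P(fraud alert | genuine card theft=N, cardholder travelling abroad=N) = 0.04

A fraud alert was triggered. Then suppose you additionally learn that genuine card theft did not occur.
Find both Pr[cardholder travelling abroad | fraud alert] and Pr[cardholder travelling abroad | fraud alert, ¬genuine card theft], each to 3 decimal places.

Numerator (weight on configurations with cardholder travelling abroad): 0.079800 + 0.031320 = 0.111120
The normalizing constant is 0.04·0.76·0.85 + 0.7·0.76·0.15 + 0.67·0.24·0.85 + 0.87·0.24·0.15 = 0.273640
Posterior = 0.111120 / 0.273640 ≈ 0.406

Now condition on the additional information:
Sum P(fraud alert|·) weighted by the priors over both values of cardholder travelling abroad:
  P(fraud alert | ¬genuine card theft) = 0.04×0.85 + 0.7×0.15
        = 0.034000 + 0.105000 = 0.139000
Configurations with cardholder travelling abroad contribute 0.105000, so
  P(cardholder travelling abroad | fraud alert, ¬genuine card theft) = 0.105000 / 0.139000 ≈ 0.755
Ruling out genuine card theft raises the posterior on cardholder travelling abroad — the flip side of explaining away.

Pr[cardholder travelling abroad | fraud alert] ≈ 0.406; Pr[cardholder travelling abroad | fraud alert, ¬genuine card theft] ≈ 0.755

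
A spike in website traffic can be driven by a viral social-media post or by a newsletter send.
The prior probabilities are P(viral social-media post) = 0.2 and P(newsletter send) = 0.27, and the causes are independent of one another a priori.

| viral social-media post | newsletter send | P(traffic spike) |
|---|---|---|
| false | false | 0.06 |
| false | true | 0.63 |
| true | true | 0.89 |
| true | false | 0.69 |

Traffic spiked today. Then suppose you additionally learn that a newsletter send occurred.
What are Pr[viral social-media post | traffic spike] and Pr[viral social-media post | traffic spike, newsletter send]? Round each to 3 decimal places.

Pr[viral social-media post | traffic spike] ≈ 0.465; Pr[viral social-media post | traffic spike, newsletter send] ≈ 0.261

Enumerate the 4 (viral social-media post, newsletter send) configurations and weight by the priors:
  P(traffic spike) = 0.06*0.8*0.73 + 0.63*0.8*0.27 + 0.69*0.2*0.73 + 0.89*0.2*0.27
        = 0.035040 + 0.136080 + 0.100740 + 0.048060 = 0.319920
Keeping only the viral social-media post-present terms gives 0.148800, so
  P(viral social-media post | traffic spike) = 0.148800 / 0.319920 ≈ 0.465

With the extra evidence:
P(traffic spike | newsletter send) = 0.63*0.8 + 0.89*0.2 = 0.504000 + 0.178000 = 0.682000
Of this, 0.178000 comes from 0.89*0.2 (the viral social-media post=true cases).
P(viral social-media post | traffic spike, newsletter send) = 0.178000 / 0.682000 ≈ 0.261
Conditioning on newsletter send lowers the posterior on viral social-media post: the classic explaining-away effect in a common-effect structure.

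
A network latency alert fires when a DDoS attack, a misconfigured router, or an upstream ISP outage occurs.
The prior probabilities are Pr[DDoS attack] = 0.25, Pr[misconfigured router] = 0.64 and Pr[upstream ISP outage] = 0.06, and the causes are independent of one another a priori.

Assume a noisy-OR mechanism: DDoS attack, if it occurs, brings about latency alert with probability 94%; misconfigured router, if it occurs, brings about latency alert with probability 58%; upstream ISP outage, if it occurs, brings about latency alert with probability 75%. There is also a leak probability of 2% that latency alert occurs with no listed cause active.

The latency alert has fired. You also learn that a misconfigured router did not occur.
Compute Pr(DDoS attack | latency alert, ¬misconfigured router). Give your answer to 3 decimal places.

Under noisy-OR, P(latency alert | causes) = 1 − (1−0.02)·∏(1−qᵢ) over the active causes.
By total probability over the 4 (DDoS attack, upstream ISP outage) configurations:
  P(latency alert | ¬misconfigured router) = 0.02×0.75×0.94 + 0.755×0.75×0.06 + 0.9412×0.25×0.94 + 0.9853×0.25×0.06
        = 0.014100 + 0.033975 + 0.221182 + 0.014779 = 0.284036
Keeping only the DDoS attack-present terms gives 0.235961, so
  P(DDoS attack | latency alert, ¬misconfigured router) = 0.235961 / 0.284036 ≈ 0.831

Pr(DDoS attack | latency alert, ¬misconfigured router) ≈ 0.831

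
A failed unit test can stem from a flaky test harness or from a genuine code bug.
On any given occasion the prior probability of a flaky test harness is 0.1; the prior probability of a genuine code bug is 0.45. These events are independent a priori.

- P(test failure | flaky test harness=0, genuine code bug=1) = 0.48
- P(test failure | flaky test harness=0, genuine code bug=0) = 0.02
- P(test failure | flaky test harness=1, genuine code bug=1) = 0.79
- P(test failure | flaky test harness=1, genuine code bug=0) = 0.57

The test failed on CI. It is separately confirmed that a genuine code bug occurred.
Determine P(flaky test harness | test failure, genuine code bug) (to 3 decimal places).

P(flaky test harness | test failure, genuine code bug) ≈ 0.155

Enumerate both values of flaky test harness and weight by the priors:
  P(test failure | genuine code bug) = 0.48*0.9 + 0.79*0.1
        = 0.432000 + 0.079000 = 0.511000
Configurations with flaky test harness contribute 0.079000, so
  P(flaky test harness | test failure, genuine code bug) = 0.079000 / 0.511000 ≈ 0.155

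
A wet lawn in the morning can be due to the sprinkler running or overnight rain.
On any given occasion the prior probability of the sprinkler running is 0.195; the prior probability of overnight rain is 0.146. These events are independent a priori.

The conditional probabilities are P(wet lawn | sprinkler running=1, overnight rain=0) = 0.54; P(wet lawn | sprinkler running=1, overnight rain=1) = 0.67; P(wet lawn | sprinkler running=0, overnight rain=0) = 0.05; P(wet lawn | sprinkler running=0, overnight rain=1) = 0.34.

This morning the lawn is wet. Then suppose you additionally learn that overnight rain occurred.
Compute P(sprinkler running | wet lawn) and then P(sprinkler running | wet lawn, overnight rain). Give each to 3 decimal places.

P(wet lawn) = 0.05·0.805·0.854 + 0.34·0.805·0.146 + 0.54·0.195·0.854 + 0.67·0.195·0.146 = 0.034374 + 0.039960 + 0.089926 + 0.019075 = 0.183335
Restricting to configurations with sprinkler running present: 0.089926 + 0.019075 = 0.109001.
Hence the posterior is 0.109001/0.183335 ≈ 0.595.

With the extra evidence:
Weight on sprinkler running=true, given the evidence: 0.67*0.195 = 0.130650
The normalizing constant is 0.34*0.805 + 0.67*0.195 = 0.404350
Posterior = 0.130650 / 0.404350 ≈ 0.323
— overnight rain explains away the evidence for sprinkler running.

P(sprinkler running | wet lawn) ≈ 0.595; P(sprinkler running | wet lawn, overnight rain) ≈ 0.323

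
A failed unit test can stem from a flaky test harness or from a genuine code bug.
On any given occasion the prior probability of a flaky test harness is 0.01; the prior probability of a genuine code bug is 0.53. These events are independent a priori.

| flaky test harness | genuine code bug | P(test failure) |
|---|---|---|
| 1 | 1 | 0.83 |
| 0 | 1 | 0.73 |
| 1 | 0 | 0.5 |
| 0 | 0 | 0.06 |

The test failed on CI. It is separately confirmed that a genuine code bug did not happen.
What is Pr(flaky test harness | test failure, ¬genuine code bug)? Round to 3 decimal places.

Pr(flaky test harness | test failure, ¬genuine code bug) ≈ 0.078

P(test failure | ¬genuine code bug) = 0.06·0.99 + 0.5·0.01 = 0.059400 + 0.005000 = 0.064400
Restricting to configurations with flaky test harness present: 0.5·0.01 = 0.005000.
P(flaky test harness | test failure, ¬genuine code bug) = 0.005000 / 0.064400 ≈ 0.078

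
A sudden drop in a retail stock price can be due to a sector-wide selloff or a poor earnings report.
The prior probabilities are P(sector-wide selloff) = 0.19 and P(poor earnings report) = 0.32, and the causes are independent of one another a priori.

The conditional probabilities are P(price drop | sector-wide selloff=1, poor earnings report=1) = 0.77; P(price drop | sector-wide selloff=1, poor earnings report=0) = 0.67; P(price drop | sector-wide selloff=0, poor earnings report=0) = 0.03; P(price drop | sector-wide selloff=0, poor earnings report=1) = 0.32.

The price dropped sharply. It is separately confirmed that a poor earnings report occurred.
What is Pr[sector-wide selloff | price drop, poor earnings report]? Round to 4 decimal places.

Pr[sector-wide selloff | price drop, poor earnings report] ≈ 0.3608

Enumerate both values of sector-wide selloff and weight by the priors:
  P(price drop | poor earnings report) = 0.32×0.81 + 0.77×0.19
        = 0.259200 + 0.146300 = 0.405500
Keeping only the sector-wide selloff-present terms gives 0.146300, so
  P(sector-wide selloff | price drop, poor earnings report) = 0.146300 / 0.405500 ≈ 0.3608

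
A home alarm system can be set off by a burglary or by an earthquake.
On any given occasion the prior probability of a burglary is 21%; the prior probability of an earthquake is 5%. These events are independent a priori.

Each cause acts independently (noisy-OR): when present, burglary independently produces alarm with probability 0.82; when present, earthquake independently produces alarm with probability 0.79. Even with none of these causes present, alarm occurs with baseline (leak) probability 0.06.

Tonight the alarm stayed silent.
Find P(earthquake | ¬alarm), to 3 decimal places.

Under noisy-OR, P(alarm | causes) = 1 − (1−0.06)·∏(1−qᵢ) over the active causes.
For the numerator, keep only earthquake=true terms: 0.007797 + 0.000373 = 0.008170
The normalizing constant is 0.94*0.79*0.95 + 0.1974*0.79*0.05 + 0.1692*0.21*0.95 + 0.035532*0.21*0.05 = 0.747395
P(earthquake | ¬alarm) = 0.008170/0.747395 ≈ 0.011

P(earthquake | ¬alarm) ≈ 0.011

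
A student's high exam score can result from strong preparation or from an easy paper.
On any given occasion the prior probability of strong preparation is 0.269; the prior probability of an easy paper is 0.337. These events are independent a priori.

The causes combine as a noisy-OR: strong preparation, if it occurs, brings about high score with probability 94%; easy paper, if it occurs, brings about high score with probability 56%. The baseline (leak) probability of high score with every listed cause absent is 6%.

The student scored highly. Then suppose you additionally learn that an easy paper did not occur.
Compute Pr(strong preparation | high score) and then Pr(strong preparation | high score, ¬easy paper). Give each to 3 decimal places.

Pr(strong preparation | high score) ≈ 0.597; Pr(strong preparation | high score, ¬easy paper) ≈ 0.853

Under noisy-OR, P(high score | causes) = 1 − (1−0.06)·∏(1−qᵢ) over the active causes.
For the numerator, keep only strong preparation=true terms: 0.168288 + 0.088403 = 0.256691
Denominator P(high score): 0.06×0.731×0.663 + 0.5864×0.731×0.337 + 0.9436×0.269×0.663 + 0.975184×0.269×0.337 = 0.430228
Posterior = 0.256691 / 0.430228 ≈ 0.597

With the extra evidence:
P(high score | ¬easy paper) = 0.06*0.731 + 0.9436*0.269 = 0.043860 + 0.253828 = 0.297688
Restricting to configurations with strong preparation present: 0.9436*0.269 = 0.253828.
P(strong preparation | high score, ¬easy paper) = 0.253828 / 0.297688 ≈ 0.853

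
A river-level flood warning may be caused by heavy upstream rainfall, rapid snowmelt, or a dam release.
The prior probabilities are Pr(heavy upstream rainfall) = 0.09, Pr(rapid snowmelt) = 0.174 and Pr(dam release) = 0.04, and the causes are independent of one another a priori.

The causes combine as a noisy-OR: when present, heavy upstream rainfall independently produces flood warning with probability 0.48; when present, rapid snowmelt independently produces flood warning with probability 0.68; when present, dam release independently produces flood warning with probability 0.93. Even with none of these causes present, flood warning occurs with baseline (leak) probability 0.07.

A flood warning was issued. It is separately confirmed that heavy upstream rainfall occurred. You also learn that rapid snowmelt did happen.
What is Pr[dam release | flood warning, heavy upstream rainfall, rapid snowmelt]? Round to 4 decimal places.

Pr[dam release | flood warning, heavy upstream rainfall, rapid snowmelt] ≈ 0.0465

Under noisy-OR, P(flood warning | causes) = 1 − (1−0.07)·∏(1−qᵢ) over the active causes.
P(flood warning | heavy upstream rainfall, rapid snowmelt) = 0.845248×0.96 + 0.989167×0.04 = 0.811438 + 0.039567 = 0.851005
Restricting to configurations with dam release present: 0.989167×0.04 = 0.039567.
So P(dam release | flood warning, heavy upstream rainfall, rapid snowmelt) = 0.039567/0.851005 ≈ 0.0465.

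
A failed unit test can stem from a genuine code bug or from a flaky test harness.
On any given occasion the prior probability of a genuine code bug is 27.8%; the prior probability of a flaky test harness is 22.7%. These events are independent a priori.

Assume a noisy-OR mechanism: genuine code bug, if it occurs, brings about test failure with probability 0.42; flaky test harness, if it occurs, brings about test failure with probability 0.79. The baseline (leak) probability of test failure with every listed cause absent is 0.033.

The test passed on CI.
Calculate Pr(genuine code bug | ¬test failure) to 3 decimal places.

Pr(genuine code bug | ¬test failure) ≈ 0.183

Under noisy-OR, P(test failure | causes) = 1 − (1−0.033)·∏(1−qᵢ) over the active causes.
Sum P(¬test failure|·) weighted by the priors over the 4 (genuine code bug, flaky test harness) configurations:
  P(¬test failure) = 0.967*0.722*0.773 + 0.20307*0.722*0.227 + 0.56086*0.278*0.773 + 0.117781*0.278*0.227
        = 0.539689 + 0.033282 + 0.120525 + 0.007433 = 0.700929
Configurations with genuine code bug contribute 0.127958, so
  P(genuine code bug | ¬test failure) = 0.127958 / 0.700929 ≈ 0.183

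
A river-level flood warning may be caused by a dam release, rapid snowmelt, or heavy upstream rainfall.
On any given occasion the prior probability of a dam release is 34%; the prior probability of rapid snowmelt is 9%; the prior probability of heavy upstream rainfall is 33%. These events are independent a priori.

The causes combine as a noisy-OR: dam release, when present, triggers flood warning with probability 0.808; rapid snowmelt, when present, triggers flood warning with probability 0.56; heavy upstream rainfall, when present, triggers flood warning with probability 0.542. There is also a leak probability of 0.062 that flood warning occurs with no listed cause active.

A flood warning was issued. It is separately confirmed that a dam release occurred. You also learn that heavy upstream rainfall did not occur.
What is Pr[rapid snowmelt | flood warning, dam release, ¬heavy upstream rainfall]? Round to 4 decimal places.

Pr[rapid snowmelt | flood warning, dam release, ¬heavy upstream rainfall] ≈ 0.1000

Under noisy-OR, P(flood warning | causes) = 1 − (1−0.062)·∏(1−qᵢ) over the active causes.
For the numerator, keep only rapid snowmelt=true terms: 0.920758·0.09 = 0.082868
Normalizer over all consistent configurations: 0.819904·0.91 + 0.920758·0.09 = 0.828981
Posterior = 0.082868 / 0.828981 ≈ 0.1000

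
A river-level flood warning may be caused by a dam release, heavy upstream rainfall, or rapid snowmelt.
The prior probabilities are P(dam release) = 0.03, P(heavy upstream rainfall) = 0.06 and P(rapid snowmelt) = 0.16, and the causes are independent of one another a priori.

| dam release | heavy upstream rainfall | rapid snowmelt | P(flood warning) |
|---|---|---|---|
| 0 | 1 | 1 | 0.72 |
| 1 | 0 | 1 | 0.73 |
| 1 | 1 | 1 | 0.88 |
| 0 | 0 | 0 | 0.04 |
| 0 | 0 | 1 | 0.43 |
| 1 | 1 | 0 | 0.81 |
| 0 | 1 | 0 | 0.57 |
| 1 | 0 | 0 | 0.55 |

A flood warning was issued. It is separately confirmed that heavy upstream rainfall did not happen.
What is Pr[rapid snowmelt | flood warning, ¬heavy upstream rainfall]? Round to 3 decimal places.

Weight on rapid snowmelt=true, given the evidence: 0.066736 + 0.003504 = 0.070240
Denominator P(flood warning | ¬heavy upstream rainfall): 0.04×0.97×0.84 + 0.43×0.97×0.16 + 0.55×0.03×0.84 + 0.73×0.03×0.16 = 0.116692
Posterior = 0.070240 / 0.116692 ≈ 0.602

Pr[rapid snowmelt | flood warning, ¬heavy upstream rainfall] ≈ 0.602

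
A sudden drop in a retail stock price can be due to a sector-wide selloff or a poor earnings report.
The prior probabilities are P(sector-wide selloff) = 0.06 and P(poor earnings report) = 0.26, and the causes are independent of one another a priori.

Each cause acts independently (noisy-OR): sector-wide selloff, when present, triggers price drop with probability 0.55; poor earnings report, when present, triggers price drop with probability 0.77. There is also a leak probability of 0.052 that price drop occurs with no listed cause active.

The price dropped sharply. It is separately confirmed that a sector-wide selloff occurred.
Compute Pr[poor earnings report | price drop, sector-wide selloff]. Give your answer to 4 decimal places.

Pr[poor earnings report | price drop, sector-wide selloff] ≈ 0.3559

Under noisy-OR, P(price drop | causes) = 1 − (1−0.052)·∏(1−qᵢ) over the active causes.
Weight on poor earnings report=true, given the evidence: 0.901882*0.26 = 0.234489
Denominator P(price drop | sector-wide selloff): 0.5734*0.74 + 0.901882*0.26 = 0.658805
P(poor earnings report | price drop, sector-wide selloff) = 0.234489/0.658805 ≈ 0.3559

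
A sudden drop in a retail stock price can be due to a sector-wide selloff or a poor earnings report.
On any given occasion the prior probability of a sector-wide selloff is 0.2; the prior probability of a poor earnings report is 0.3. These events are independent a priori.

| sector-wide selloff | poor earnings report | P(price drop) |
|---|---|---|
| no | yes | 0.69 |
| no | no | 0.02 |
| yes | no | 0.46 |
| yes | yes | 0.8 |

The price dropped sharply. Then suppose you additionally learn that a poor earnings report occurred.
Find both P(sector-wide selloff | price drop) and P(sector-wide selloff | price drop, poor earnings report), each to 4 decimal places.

Weight on sector-wide selloff=true, given the evidence: 0.064400 + 0.048000 = 0.112400
The normalizing constant is 0.02×0.8×0.7 + 0.69×0.8×0.3 + 0.46×0.2×0.7 + 0.8×0.2×0.3 = 0.289200
P(sector-wide selloff | price drop) = 0.112400/0.289200 ≈ 0.3887

Now also conditioning on poor earnings report=true:
P(price drop | poor earnings report) = 0.69×0.8 + 0.8×0.2 = 0.552000 + 0.160000 = 0.712000
The sector-wide selloff-present share is 0.8×0.2 = 0.160000.
P(sector-wide selloff | price drop, poor earnings report) = 0.160000 / 0.712000 ≈ 0.2247
Conditioning on poor earnings report lowers the posterior on sector-wide selloff: the classic explaining-away effect in a common-effect structure.

P(sector-wide selloff | price drop) ≈ 0.3887; P(sector-wide selloff | price drop, poor earnings report) ≈ 0.2247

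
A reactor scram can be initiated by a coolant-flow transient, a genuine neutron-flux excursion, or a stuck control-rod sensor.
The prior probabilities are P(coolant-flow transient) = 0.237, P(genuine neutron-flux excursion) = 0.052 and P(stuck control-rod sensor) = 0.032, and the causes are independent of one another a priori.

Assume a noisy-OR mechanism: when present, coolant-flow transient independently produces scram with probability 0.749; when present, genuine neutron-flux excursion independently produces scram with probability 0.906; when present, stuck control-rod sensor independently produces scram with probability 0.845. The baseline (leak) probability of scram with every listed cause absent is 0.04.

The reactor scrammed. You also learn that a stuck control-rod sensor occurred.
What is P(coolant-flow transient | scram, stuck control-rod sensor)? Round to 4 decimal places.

P(coolant-flow transient | scram, stuck control-rod sensor) ≈ 0.2587

Under noisy-OR, P(scram | causes) = 1 − (1−0.04)·∏(1−qᵢ) over the active causes.
By total probability over the 4 (coolant-flow transient, genuine neutron-flux excursion) configurations:
  P(scram | stuck control-rod sensor) = 0.8512*0.763*0.948 + 0.986013*0.763*0.052 + 0.962651*0.237*0.948 + 0.996489*0.237*0.052
        = 0.615693 + 0.039121 + 0.216285 + 0.012281 = 0.883380
The terms with coolant-flow transient present sum to 0.228566, so
  P(coolant-flow transient | scram, stuck control-rod sensor) = 0.228566 / 0.883380 ≈ 0.2587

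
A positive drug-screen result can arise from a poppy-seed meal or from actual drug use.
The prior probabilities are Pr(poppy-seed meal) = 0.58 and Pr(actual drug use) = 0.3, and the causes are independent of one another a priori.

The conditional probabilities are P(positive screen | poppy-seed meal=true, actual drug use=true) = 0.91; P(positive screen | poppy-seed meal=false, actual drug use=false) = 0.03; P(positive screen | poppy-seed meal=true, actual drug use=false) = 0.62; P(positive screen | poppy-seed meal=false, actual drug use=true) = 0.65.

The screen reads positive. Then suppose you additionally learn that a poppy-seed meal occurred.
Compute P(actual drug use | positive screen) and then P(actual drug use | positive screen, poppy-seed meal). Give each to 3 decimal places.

P(actual drug use | positive screen) ≈ 0.480; P(actual drug use | positive screen, poppy-seed meal) ≈ 0.386

Enumerate the 4 (poppy-seed meal, actual drug use) configurations and weight by the priors:
  P(positive screen) = 0.03*0.42*0.7 + 0.65*0.42*0.3 + 0.62*0.58*0.7 + 0.91*0.58*0.3
        = 0.008820 + 0.081900 + 0.251720 + 0.158340 = 0.500780
Keeping only the actual drug use-present terms gives 0.240240, so
  P(actual drug use | positive screen) = 0.240240 / 0.500780 ≈ 0.480

Now also conditioning on poppy-seed meal=true:
P(positive screen | poppy-seed meal) = 0.62*0.7 + 0.91*0.3 = 0.434000 + 0.273000 = 0.707000
Restricting to configurations with actual drug use present: 0.91*0.3 = 0.273000.
Hence the posterior is 0.273000/0.707000 ≈ 0.386.
This is intercausal reasoning (explaining away): once poppy-seed meal accounts for the positive screen, actual drug use becomes less likely.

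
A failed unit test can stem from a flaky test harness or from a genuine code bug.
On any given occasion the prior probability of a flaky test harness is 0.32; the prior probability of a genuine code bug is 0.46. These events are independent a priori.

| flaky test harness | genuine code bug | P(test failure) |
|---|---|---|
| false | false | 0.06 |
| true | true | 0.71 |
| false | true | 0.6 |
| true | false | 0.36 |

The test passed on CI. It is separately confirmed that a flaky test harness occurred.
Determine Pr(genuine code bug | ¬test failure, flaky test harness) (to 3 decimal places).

Weight on genuine code bug=true, given the evidence: 0.29·0.46 = 0.133400
Denominator P(¬test failure | flaky test harness): 0.64·0.54 + 0.29·0.46 = 0.479000
P(genuine code bug | ¬test failure, flaky test harness) = 0.133400/0.479000 ≈ 0.278

Pr(genuine code bug | ¬test failure, flaky test harness) ≈ 0.278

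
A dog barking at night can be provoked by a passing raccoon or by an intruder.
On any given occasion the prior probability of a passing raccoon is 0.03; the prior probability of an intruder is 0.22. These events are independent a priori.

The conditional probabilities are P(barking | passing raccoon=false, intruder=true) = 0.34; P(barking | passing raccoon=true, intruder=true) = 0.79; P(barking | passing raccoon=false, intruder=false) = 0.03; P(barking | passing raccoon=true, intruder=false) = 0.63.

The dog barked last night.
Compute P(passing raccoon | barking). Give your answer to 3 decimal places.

Sum P(barking|·) weighted by the priors over the 4 (passing raccoon, intruder) configurations:
  P(barking) = 0.03·0.97·0.78 + 0.34·0.97·0.22 + 0.63·0.03·0.78 + 0.79·0.03·0.22
        = 0.022698 + 0.072556 + 0.014742 + 0.005214 = 0.115210
Configurations with passing raccoon contribute 0.019956, so
  P(passing raccoon | barking) = 0.019956 / 0.115210 ≈ 0.173

P(passing raccoon | barking) ≈ 0.173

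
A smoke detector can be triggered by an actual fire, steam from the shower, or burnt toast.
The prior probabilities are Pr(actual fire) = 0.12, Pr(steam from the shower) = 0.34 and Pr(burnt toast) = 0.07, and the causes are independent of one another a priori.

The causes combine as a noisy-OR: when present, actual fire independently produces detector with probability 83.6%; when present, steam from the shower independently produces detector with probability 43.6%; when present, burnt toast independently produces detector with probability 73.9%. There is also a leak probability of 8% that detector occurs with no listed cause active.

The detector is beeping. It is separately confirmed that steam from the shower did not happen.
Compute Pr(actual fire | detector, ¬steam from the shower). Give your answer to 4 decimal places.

Under noisy-OR, P(detector | causes) = 1 − (1−0.08)·∏(1−qᵢ) over the active causes.
P(detector | ¬steam from the shower) = 0.08*0.88*0.93 + 0.75988*0.88*0.07 + 0.84912*0.12*0.93 + 0.96062*0.12*0.07 = 0.065472 + 0.046809 + 0.094762 + 0.008069 = 0.215112
The actual fire-present share is 0.094762 + 0.008069 = 0.102831.
So P(actual fire | detector, ¬steam from the shower) = 0.102831/0.215112 ≈ 0.4780.

Pr(actual fire | detector, ¬steam from the shower) ≈ 0.4780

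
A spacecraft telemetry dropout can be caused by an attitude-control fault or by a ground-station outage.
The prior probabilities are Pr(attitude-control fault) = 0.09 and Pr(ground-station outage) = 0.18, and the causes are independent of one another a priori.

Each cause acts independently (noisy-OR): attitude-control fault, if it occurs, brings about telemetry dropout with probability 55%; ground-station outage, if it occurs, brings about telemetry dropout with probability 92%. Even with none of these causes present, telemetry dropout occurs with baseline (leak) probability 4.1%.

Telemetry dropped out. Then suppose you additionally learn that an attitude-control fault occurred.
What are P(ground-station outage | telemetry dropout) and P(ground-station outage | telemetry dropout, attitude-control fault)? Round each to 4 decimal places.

P(ground-station outage | telemetry dropout) ≈ 0.6970; P(ground-station outage | telemetry dropout, attitude-control fault) ≈ 0.2716

Under noisy-OR, P(telemetry dropout | causes) = 1 − (1−0.041)·∏(1−qᵢ) over the active causes.
Sum P(telemetry dropout|·) weighted by the priors over the 4 (attitude-control fault, ground-station outage) configurations:
  P(telemetry dropout) = 0.041·0.91·0.82 + 0.92328·0.91·0.18 + 0.56845·0.09·0.82 + 0.965476·0.09·0.18
        = 0.030594 + 0.151233 + 0.041952 + 0.015641 = 0.239420
Keeping only the ground-station outage-present terms gives 0.166874, so
  P(ground-station outage | telemetry dropout) = 0.166874 / 0.239420 ≈ 0.6970

Now condition on the additional information:
P(telemetry dropout | attitude-control fault) = 0.56845×0.82 + 0.965476×0.18 = 0.466129 + 0.173786 = 0.639915
The ground-station outage-present share is 0.965476×0.18 = 0.173786.
Hence the posterior is 0.173786/0.639915 ≈ 0.2716.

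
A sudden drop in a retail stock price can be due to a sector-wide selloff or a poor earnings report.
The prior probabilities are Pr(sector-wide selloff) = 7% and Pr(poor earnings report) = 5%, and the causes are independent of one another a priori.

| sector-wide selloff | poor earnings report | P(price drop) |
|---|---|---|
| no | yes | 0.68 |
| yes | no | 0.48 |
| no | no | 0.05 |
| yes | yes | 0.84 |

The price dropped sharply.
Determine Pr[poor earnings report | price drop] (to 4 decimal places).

Numerator (weight on configurations with poor earnings report): 0.031620 + 0.002940 = 0.034560
The normalizing constant is 0.05×0.93×0.95 + 0.68×0.93×0.05 + 0.48×0.07×0.95 + 0.84×0.07×0.05 = 0.110655
Posterior = 0.034560 / 0.110655 ≈ 0.3123

Pr[poor earnings report | price drop] ≈ 0.3123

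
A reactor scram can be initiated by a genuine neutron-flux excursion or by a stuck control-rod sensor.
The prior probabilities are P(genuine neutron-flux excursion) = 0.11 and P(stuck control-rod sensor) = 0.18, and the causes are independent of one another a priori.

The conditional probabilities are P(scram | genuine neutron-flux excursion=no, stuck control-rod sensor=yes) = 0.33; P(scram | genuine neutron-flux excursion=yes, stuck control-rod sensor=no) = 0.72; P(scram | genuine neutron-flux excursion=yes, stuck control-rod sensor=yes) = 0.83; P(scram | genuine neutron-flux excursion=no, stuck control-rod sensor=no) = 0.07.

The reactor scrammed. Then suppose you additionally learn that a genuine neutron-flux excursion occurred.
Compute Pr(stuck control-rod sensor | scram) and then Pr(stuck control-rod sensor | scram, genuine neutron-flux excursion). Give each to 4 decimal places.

Pr(stuck control-rod sensor | scram) ≈ 0.3739; Pr(stuck control-rod sensor | scram, genuine neutron-flux excursion) ≈ 0.2019

Weight on stuck control-rod sensor=true, given the evidence: 0.052866 + 0.016434 = 0.069300
Normalizer over all consistent configurations: 0.07·0.89·0.82 + 0.33·0.89·0.18 + 0.72·0.11·0.82 + 0.83·0.11·0.18 = 0.185330
P(stuck control-rod sensor | scram) = 0.069300/0.185330 ≈ 0.3739

With the extra evidence:
Weight on stuck control-rod sensor=true, given the evidence: 0.83*0.18 = 0.149400
The normalizing constant is 0.72*0.82 + 0.83*0.18 = 0.739800
Posterior = 0.149400 / 0.739800 ≈ 0.2019
— genuine neutron-flux excursion explains away the evidence for stuck control-rod sensor.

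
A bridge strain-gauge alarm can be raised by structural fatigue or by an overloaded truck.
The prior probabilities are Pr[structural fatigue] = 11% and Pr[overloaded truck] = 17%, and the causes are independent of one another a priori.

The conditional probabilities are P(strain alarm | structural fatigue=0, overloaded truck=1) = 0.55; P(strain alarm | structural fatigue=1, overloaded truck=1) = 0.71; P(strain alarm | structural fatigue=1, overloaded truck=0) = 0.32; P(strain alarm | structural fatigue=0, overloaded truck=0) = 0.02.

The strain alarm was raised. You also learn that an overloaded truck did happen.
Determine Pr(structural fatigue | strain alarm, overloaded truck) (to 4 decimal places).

P(strain alarm | overloaded truck) = 0.55·0.89 + 0.71·0.11 = 0.489500 + 0.078100 = 0.567600
Restricting to configurations with structural fatigue present: 0.71·0.11 = 0.078100.
Hence the posterior is 0.078100/0.567600 ≈ 0.1376.

Pr(structural fatigue | strain alarm, overloaded truck) ≈ 0.1376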